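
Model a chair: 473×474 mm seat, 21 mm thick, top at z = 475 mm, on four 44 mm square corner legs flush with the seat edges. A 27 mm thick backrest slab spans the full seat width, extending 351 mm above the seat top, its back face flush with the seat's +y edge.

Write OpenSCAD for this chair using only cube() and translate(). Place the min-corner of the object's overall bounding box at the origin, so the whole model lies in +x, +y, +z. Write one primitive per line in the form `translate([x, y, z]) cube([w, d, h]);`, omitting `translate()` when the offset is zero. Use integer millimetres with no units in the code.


// leg_h = 475 - 21 = 454
translate([0, 0, 454]) cube([473, 474, 21]);
cube([44, 44, 454]);
translate([429, 0, 0]) cube([44, 44, 454]);
translate([0, 430, 0]) cube([44, 44, 454]);
translate([429, 430, 0]) cube([44, 44, 454]);
translate([0, 447, 475]) cube([473, 27, 351]);


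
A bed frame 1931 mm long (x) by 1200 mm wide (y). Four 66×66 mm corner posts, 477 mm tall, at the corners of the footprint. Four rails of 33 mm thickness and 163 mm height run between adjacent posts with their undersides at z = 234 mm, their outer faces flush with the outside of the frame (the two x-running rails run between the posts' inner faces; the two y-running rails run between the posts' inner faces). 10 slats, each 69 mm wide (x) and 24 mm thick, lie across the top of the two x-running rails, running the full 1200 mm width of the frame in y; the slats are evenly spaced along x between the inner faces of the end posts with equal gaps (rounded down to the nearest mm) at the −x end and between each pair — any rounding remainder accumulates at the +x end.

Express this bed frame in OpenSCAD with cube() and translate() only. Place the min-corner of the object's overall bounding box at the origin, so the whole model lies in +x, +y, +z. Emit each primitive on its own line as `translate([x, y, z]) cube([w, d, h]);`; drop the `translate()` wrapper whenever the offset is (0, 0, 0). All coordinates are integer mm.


cube([66, 66, 477]);
translate([0, 1134, 0]) cube([66, 66, 477]);
translate([1865, 0, 0]) cube([66, 66, 477]);
translate([1865, 1134, 0]) cube([66, 66, 477]);
translate([66, 0, 234]) cube([1799, 33, 163]);
translate([66, 1167, 234]) cube([1799, 33, 163]);
translate([0, 66, 234]) cube([33, 1068, 163]);
translate([1898, 66, 234]) cube([33, 1068, 163]);
translate([166, 0, 397]) cube([69, 1200, 24]);
translate([335, 0, 397]) cube([69, 1200, 24]);
translate([504, 0, 397]) cube([69, 1200, 24]);
translate([673, 0, 397]) cube([69, 1200, 24]);
translate([842, 0, 397]) cube([69, 1200, 24]);
translate([1011, 0, 397]) cube([69, 1200, 24]);
translate([1180, 0, 397]) cube([69, 1200, 24]);
translate([1349, 0, 397]) cube([69, 1200, 24]);
translate([1518, 0, 397]) cube([69, 1200, 24]);
translate([1687, 0, 397]) cube([69, 1200, 24]);


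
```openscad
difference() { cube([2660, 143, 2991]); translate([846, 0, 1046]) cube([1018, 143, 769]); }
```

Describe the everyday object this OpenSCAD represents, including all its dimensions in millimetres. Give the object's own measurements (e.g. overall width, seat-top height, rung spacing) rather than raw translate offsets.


A wall 2660 mm long (x), 143 mm thick (y), 2991 mm tall, with a rectangular window opening cut through it. The opening is 1018 mm wide and 769 mm tall; its sill is at z = 1046 mm and its near (−x) edge is 846 mm from the wall's −x end. The opening passes through the full wall thickness.


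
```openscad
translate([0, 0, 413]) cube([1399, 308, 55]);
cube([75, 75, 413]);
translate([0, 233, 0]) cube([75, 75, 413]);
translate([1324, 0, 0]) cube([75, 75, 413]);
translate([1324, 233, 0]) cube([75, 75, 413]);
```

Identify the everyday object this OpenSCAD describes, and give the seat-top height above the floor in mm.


A bench. The seat-top height is 468 mm.

A long slab on four corner posts — a bench. The slab sits at z = 413 with thickness 55, so the top is 413 + 55 = 468 mm.


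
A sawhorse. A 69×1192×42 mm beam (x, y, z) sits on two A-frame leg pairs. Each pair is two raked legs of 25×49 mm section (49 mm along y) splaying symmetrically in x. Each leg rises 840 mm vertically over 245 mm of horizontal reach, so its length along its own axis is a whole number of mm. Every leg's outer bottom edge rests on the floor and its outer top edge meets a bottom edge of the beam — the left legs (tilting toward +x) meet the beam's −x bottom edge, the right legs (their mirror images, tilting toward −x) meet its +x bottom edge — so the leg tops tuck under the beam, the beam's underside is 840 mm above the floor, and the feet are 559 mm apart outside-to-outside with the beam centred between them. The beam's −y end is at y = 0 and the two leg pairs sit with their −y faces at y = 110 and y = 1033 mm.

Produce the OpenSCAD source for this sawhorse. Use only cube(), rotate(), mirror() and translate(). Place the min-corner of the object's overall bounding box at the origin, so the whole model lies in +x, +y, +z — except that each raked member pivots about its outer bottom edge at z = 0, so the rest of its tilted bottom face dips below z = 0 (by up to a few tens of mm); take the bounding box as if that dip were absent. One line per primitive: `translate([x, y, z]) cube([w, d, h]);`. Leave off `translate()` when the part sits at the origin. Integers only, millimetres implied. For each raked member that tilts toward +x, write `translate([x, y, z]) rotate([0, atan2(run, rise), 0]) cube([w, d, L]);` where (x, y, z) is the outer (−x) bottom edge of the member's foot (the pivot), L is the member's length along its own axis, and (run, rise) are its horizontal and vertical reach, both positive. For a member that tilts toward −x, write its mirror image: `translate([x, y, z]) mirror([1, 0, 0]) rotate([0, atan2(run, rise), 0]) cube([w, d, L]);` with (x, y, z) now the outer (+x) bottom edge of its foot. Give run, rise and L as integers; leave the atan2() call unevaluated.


// leg length = √(245² + 840²) = 875
// right-leg outer foot x = 2·245 + 69 = 559
// beam min-corner = (245, 0, 840)
translate([245, 0, 840]) cube([69, 1192, 42]);
translate([0, 110, 0]) rotate([0, atan2(245, 840), 0]) cube([25, 49, 875]);
translate([559, 110, 0]) mirror([1, 0, 0]) rotate([0, atan2(245, 840), 0]) cube([25, 49, 875]);
translate([0, 1033, 0]) rotate([0, atan2(245, 840), 0]) cube([25, 49, 875]);
translate([559, 1033, 0]) mirror([1, 0, 0]) rotate([0, atan2(245, 840), 0]) cube([25, 49, 875]);


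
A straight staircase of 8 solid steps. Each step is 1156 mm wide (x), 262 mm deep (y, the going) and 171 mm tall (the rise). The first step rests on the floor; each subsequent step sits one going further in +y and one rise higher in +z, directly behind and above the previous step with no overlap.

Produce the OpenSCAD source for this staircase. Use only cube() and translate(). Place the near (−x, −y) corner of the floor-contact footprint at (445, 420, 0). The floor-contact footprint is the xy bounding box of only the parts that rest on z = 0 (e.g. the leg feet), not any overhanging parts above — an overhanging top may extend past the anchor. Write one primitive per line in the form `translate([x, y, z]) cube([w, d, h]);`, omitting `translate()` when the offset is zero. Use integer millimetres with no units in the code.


translate([445, 420, 0]) cube([1156, 262, 171]);
translate([445, 682, 171]) cube([1156, 262, 171]);
translate([445, 944, 342]) cube([1156, 262, 171]);
translate([445, 1206, 513]) cube([1156, 262, 171]);
translate([445, 1468, 684]) cube([1156, 262, 171]);
translate([445, 1730, 855]) cube([1156, 262, 171]);
translate([445, 1992, 1026]) cube([1156, 262, 171]);
translate([445, 2254, 1197]) cube([1156, 262, 171]);


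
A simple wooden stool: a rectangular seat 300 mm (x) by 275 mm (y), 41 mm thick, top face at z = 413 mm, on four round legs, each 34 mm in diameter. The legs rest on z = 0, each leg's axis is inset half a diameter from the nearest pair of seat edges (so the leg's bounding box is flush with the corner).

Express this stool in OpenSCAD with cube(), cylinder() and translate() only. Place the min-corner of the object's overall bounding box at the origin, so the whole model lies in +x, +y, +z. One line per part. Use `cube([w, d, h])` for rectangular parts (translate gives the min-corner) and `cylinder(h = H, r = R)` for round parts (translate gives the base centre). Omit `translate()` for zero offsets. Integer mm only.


// leg_h = 413 - 41 = 372
translate([0, 0, 372]) cube([300, 275, 41]);
translate([17, 17, 0]) cylinder(h = 372, r = 17);
translate([283, 17, 0]) cylinder(h = 372, r = 17);
translate([17, 258, 0]) cylinder(h = 372, r = 17);
translate([283, 258, 0]) cylinder(h = 372, r = 17);


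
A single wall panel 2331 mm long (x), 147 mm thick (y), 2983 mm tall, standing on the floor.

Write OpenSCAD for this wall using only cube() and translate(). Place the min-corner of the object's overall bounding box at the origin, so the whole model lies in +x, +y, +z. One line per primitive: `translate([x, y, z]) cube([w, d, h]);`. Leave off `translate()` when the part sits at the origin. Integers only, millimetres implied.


cube([2331, 147, 2983]);


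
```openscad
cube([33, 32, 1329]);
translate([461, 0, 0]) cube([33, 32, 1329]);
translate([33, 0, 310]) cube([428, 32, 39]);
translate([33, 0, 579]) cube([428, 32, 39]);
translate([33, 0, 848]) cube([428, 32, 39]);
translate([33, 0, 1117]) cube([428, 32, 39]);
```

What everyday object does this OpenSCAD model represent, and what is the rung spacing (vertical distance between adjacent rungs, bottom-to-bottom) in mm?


A ladder. The rung spacing is 269 mm.

Two tall 33×32 posts with 4 short bars between them — a ladder. Adjacent rungs sit at z = 310 and z = 579, so the spacing is 579 − 310 = 269 mm.


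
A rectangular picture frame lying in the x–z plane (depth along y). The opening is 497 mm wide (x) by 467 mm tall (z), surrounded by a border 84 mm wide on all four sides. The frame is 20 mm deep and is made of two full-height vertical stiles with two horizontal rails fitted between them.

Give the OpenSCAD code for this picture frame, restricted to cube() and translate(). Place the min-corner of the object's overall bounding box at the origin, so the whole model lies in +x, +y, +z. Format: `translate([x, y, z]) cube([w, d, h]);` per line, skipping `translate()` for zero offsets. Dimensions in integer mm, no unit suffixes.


cube([84, 20, 635]);
translate([581, 0, 0]) cube([84, 20, 635]);
translate([84, 0, 0]) cube([497, 20, 84]);
translate([84, 0, 551]) cube([497, 20, 84]);


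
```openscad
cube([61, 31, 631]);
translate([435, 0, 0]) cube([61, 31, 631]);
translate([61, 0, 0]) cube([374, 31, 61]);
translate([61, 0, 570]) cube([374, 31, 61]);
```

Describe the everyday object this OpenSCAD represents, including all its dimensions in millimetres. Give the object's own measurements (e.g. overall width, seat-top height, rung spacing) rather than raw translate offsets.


A rectangular picture frame lying in the x–z plane (depth along y). The opening is 374 mm wide (x) by 509 mm tall (z), surrounded by a border 61 mm wide on all four sides. The frame is 31 mm deep and is made of two full-height vertical stiles with two horizontal rails fitted between them.


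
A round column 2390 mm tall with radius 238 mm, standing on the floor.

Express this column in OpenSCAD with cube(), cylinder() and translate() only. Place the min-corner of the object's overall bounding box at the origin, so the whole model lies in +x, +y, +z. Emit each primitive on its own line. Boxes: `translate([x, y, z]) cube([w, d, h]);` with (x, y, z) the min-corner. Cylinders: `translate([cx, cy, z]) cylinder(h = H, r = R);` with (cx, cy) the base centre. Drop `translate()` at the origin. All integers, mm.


translate([238, 238, 0]) cylinder(h = 2390, r = 238);


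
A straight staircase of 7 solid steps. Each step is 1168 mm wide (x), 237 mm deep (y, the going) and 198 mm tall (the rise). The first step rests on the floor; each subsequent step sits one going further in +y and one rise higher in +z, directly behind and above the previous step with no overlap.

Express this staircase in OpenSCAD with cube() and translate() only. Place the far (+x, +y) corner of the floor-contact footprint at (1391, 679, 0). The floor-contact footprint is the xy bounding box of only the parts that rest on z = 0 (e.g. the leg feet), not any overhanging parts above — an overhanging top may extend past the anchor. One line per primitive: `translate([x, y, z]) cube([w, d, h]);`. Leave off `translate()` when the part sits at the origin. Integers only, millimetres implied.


translate([223, 442, 0]) cube([1168, 237, 198]);
translate([223, 679, 198]) cube([1168, 237, 198]);
translate([223, 916, 396]) cube([1168, 237, 198]);
translate([223, 1153, 594]) cube([1168, 237, 198]);
translate([223, 1390, 792]) cube([1168, 237, 198]);
translate([223, 1627, 990]) cube([1168, 237, 198]);
translate([223, 1864, 1188]) cube([1168, 237, 198]);


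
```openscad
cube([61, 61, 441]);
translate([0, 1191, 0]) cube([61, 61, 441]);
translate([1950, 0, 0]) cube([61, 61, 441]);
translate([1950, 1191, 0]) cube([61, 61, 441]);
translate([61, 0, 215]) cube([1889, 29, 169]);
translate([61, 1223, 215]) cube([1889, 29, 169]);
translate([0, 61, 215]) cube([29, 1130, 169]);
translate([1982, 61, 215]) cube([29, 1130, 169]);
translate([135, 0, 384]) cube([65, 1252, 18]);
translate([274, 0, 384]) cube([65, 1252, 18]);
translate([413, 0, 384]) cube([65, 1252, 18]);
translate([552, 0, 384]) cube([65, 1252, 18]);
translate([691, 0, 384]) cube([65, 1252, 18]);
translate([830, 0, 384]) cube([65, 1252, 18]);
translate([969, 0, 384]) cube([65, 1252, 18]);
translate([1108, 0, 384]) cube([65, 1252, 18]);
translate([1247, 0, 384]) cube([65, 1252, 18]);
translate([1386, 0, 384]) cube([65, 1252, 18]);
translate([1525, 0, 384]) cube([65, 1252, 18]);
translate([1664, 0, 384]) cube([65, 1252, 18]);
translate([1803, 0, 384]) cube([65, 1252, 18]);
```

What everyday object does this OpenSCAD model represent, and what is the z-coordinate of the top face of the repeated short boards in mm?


A bed frame. The slat-top height is 402 mm.

Four posts, four rails, and a row of slats — a bed frame. Slats sit on the rails at z = 215 + 169 = 384; with slat thickness 18, the top is 402 mm.


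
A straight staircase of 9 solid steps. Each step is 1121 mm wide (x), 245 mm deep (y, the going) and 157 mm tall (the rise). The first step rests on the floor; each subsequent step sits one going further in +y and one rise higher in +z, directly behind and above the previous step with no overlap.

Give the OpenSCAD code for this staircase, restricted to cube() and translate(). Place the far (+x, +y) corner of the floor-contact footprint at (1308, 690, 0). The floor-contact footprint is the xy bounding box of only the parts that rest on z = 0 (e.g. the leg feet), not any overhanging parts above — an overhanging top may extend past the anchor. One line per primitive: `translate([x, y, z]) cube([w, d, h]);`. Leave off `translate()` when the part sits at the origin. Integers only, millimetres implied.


translate([187, 445, 0]) cube([1121, 245, 157]);
translate([187, 690, 157]) cube([1121, 245, 157]);
translate([187, 935, 314]) cube([1121, 245, 157]);
translate([187, 1180, 471]) cube([1121, 245, 157]);
translate([187, 1425, 628]) cube([1121, 245, 157]);
translate([187, 1670, 785]) cube([1121, 245, 157]);
translate([187, 1915, 942]) cube([1121, 245, 157]);
translate([187, 2160, 1099]) cube([1121, 245, 157]);
translate([187, 2405, 1256]) cube([1121, 245, 157]);


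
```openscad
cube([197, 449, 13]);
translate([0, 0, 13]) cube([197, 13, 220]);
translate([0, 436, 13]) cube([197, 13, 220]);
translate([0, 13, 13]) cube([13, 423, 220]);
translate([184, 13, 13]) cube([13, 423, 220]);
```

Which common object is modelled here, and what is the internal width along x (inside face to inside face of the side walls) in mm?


An open box. The internal width is 171 mm.

A 197×449 base slab with four walls standing on it — an open box. The base is 197 mm wide and the walls are 13 mm thick, so the internal width is 197 − 2 × 13 = 171 mm.


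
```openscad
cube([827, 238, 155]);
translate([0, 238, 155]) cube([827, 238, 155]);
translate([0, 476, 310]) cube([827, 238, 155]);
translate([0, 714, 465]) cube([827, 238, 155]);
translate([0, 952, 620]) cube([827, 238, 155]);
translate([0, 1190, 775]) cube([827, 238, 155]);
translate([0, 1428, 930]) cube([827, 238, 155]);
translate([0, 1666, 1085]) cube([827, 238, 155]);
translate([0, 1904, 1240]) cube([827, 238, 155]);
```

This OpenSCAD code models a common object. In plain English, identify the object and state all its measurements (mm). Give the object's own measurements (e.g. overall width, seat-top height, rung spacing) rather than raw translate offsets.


A straight staircase of 9 solid steps. Each step is 827 mm wide (x), 238 mm deep (y, the going) and 155 mm tall (the rise). The first step rests on the floor; each subsequent step sits one going further in +y and one rise higher in +z, directly behind and above the previous step with no overlap.


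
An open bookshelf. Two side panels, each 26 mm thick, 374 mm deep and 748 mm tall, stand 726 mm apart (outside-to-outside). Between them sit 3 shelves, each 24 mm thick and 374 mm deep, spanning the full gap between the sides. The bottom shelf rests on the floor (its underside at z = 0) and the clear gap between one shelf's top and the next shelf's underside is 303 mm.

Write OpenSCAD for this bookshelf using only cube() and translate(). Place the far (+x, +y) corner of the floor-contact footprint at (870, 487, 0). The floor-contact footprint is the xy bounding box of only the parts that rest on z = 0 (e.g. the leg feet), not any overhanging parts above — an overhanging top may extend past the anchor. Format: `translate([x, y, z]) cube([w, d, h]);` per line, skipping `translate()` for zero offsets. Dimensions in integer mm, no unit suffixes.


translate([144, 113, 0]) cube([26, 374, 748]);
translate([844, 113, 0]) cube([26, 374, 748]);
translate([170, 113, 0]) cube([674, 374, 24]);
translate([170, 113, 327]) cube([674, 374, 24]);
translate([170, 113, 654]) cube([674, 374, 24]);


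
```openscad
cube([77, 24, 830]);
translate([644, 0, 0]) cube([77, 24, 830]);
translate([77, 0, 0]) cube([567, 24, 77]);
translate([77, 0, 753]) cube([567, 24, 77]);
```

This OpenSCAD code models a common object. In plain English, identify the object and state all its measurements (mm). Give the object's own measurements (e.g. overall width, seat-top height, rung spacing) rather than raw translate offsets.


A rectangular picture frame lying in the x–z plane (depth along y). The opening is 567 mm wide (x) by 676 mm tall (z), surrounded by a border 77 mm wide on all four sides. The frame is 24 mm deep and is made of two full-height vertical stiles with two horizontal rails fitted between them.


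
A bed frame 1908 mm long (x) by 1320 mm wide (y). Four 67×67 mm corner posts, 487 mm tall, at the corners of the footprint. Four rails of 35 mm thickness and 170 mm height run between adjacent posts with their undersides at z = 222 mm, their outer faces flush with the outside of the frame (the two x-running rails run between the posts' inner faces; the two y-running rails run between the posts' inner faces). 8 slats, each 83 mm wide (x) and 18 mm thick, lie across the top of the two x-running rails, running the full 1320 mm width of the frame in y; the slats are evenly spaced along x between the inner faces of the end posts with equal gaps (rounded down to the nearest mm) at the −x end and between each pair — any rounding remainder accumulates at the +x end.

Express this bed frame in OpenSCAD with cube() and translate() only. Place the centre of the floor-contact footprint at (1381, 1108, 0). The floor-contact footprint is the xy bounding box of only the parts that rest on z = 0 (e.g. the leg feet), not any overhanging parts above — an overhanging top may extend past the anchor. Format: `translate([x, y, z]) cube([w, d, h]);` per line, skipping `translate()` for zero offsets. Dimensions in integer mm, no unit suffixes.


translate([427, 448, 0]) cube([67, 67, 487]);
translate([427, 1701, 0]) cube([67, 67, 487]);
translate([2268, 448, 0]) cube([67, 67, 487]);
translate([2268, 1701, 0]) cube([67, 67, 487]);
translate([494, 448, 222]) cube([1774, 35, 170]);
translate([494, 1733, 222]) cube([1774, 35, 170]);
translate([427, 515, 222]) cube([35, 1186, 170]);
translate([2300, 515, 222]) cube([35, 1186, 170]);
translate([617, 448, 392]) cube([83, 1320, 18]);
translate([823, 448, 392]) cube([83, 1320, 18]);
translate([1029, 448, 392]) cube([83, 1320, 18]);
translate([1235, 448, 392]) cube([83, 1320, 18]);
translate([1441, 448, 392]) cube([83, 1320, 18]);
translate([1647, 448, 392]) cube([83, 1320, 18]);
translate([1853, 448, 392]) cube([83, 1320, 18]);
translate([2059, 448, 392]) cube([83, 1320, 18]);


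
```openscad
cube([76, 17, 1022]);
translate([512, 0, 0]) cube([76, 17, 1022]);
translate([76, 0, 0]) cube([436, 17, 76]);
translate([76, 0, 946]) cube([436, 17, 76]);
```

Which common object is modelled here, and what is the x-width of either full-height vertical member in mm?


A picture frame. The border width is 76 mm.

Four thin pieces enclosing a rectangular opening — a picture frame. The two full-height stiles are 1022 mm tall; the top rail sits at z = 946 and is 76 mm tall, so the border above the opening is 1022 − 946 = 76 mm, matching the stile x-width.


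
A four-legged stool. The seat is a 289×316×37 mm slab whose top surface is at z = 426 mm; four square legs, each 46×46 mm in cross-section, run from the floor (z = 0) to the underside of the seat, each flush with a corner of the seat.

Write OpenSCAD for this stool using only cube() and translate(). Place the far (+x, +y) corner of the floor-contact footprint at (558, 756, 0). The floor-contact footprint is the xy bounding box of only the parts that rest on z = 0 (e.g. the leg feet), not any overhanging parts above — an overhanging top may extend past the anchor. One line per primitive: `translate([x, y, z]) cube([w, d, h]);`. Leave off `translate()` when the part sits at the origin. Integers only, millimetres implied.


translate([269, 440, 389]) cube([289, 316, 37]);
translate([269, 440, 0]) cube([46, 46, 389]);
translate([512, 440, 0]) cube([46, 46, 389]);
translate([269, 710, 0]) cube([46, 46, 389]);
translate([512, 710, 0]) cube([46, 46, 389]);


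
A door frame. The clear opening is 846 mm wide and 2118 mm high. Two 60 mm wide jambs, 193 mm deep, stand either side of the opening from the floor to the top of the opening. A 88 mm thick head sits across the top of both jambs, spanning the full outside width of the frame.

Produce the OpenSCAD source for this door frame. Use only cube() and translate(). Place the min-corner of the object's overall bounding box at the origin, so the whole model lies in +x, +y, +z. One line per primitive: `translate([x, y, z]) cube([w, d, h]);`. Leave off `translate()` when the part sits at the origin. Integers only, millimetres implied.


cube([60, 193, 2118]);
translate([906, 0, 0]) cube([60, 193, 2118]);
translate([0, 0, 2118]) cube([966, 193, 88]);


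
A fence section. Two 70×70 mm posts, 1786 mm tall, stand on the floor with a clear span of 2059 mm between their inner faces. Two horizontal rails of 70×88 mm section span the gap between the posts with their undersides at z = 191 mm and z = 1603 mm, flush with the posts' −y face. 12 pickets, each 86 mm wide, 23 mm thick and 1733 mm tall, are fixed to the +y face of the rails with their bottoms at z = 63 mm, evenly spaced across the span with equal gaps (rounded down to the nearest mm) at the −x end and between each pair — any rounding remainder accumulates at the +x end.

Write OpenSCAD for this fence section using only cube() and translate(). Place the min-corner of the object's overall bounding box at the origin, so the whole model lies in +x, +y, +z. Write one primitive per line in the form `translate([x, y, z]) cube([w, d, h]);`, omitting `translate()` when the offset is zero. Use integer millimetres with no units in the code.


cube([70, 70, 1786]);
translate([2129, 0, 0]) cube([70, 70, 1786]);
translate([70, 0, 191]) cube([2059, 70, 88]);
translate([70, 0, 1603]) cube([2059, 70, 88]);
translate([149, 70, 63]) cube([86, 23, 1733]);
translate([314, 70, 63]) cube([86, 23, 1733]);
translate([479, 70, 63]) cube([86, 23, 1733]);
translate([644, 70, 63]) cube([86, 23, 1733]);
translate([809, 70, 63]) cube([86, 23, 1733]);
translate([974, 70, 63]) cube([86, 23, 1733]);
translate([1139, 70, 63]) cube([86, 23, 1733]);
translate([1304, 70, 63]) cube([86, 23, 1733]);
translate([1469, 70, 63]) cube([86, 23, 1733]);
translate([1634, 70, 63]) cube([86, 23, 1733]);
translate([1799, 70, 63]) cube([86, 23, 1733]);
translate([1964, 70, 63]) cube([86, 23, 1733]);


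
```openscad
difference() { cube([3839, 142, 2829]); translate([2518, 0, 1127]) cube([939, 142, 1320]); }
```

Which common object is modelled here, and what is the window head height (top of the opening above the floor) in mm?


A wall with a window opening. The window head height is 2447 mm.

A wall with a rectangular opening subtracted — a window. Sill at z = 1127, opening 1320 mm tall, so the head is at 1127 + 1320 = 2447 mm.


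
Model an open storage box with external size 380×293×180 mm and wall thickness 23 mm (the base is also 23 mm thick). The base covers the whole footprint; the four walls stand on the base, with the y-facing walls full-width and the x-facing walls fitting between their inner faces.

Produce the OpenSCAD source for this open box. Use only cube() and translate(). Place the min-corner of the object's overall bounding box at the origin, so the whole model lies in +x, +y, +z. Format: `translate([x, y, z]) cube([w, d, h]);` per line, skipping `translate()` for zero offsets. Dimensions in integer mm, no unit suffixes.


cube([380, 293, 23]);
translate([0, 0, 23]) cube([380, 23, 157]);
translate([0, 270, 23]) cube([380, 23, 157]);
translate([0, 23, 23]) cube([23, 247, 157]);
translate([357, 23, 23]) cube([23, 247, 157]);


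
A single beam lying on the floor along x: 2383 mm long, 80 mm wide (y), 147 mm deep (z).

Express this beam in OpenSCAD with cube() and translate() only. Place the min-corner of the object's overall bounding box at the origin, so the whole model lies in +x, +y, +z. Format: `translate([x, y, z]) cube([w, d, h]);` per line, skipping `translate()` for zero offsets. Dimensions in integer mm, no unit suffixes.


cube([2383, 80, 147]);


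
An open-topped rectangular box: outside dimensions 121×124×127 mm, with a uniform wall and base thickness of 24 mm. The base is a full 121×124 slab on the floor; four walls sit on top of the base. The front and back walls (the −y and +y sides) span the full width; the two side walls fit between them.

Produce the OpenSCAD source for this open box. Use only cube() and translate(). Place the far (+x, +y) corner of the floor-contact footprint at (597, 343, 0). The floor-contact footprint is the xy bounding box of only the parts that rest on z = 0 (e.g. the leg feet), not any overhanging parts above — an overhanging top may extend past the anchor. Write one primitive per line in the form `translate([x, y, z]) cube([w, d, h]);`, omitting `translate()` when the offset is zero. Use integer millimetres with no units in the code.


translate([476, 219, 0]) cube([121, 124, 24]);
translate([476, 219, 24]) cube([121, 24, 103]);
translate([476, 319, 24]) cube([121, 24, 103]);
translate([476, 243, 24]) cube([24, 76, 103]);
translate([573, 243, 24]) cube([24, 76, 103]);


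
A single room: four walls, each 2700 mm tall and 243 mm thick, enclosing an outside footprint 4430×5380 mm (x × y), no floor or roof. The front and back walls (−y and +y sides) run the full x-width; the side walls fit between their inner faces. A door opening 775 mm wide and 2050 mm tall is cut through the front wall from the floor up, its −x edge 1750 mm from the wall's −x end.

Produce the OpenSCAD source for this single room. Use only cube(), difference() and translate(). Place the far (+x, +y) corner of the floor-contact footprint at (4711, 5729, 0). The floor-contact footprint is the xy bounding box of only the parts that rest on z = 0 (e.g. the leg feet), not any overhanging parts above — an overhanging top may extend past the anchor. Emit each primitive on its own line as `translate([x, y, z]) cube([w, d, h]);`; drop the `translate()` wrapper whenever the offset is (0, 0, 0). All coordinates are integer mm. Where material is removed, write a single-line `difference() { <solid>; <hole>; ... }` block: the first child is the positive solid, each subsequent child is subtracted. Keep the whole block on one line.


difference() { translate([281, 349, 0]) cube([4430, 243, 2700]); translate([2031, 349, 0]) cube([775, 243, 2050]); }
translate([281, 5486, 0]) cube([4430, 243, 2700]);
translate([281, 592, 0]) cube([243, 4894, 2700]);
translate([4468, 592, 0]) cube([243, 4894, 2700]);


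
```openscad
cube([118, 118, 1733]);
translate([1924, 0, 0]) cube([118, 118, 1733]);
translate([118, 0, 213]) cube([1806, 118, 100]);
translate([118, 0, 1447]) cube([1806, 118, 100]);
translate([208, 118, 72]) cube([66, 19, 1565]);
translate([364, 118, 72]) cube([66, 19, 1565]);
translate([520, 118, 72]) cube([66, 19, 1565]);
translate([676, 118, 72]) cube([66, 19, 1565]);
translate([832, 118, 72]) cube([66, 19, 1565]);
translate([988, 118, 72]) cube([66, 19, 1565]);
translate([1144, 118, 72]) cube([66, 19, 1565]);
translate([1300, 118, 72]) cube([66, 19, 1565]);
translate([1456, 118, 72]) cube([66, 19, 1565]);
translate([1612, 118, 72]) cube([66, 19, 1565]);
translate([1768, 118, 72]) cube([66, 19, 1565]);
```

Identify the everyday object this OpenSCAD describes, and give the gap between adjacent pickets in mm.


A fence section. The picket gap is 90 mm.

Two posts, two rails, 11 pickets — a fence section. Span 1806 mm holds 11 pickets of 66 mm with 12 equal gaps: ⌊(1806 − 11·66) / 12⌋ = 90 mm.


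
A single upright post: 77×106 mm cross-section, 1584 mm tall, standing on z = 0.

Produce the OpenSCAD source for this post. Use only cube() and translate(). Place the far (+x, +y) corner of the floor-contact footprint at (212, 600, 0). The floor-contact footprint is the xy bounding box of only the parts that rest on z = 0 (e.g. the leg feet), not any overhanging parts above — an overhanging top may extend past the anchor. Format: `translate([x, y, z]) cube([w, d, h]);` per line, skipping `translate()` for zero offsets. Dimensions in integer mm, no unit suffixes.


translate([135, 494, 0]) cube([77, 106, 1584]);


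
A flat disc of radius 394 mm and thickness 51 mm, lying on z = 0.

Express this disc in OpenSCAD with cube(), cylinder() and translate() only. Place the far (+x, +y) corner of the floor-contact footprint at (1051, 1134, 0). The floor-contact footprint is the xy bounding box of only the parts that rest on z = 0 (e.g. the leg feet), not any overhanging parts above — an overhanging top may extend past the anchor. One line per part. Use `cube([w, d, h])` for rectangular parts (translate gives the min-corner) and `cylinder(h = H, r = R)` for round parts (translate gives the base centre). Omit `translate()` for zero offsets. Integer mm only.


translate([657, 740, 0]) cylinder(h = 51, r = 394);


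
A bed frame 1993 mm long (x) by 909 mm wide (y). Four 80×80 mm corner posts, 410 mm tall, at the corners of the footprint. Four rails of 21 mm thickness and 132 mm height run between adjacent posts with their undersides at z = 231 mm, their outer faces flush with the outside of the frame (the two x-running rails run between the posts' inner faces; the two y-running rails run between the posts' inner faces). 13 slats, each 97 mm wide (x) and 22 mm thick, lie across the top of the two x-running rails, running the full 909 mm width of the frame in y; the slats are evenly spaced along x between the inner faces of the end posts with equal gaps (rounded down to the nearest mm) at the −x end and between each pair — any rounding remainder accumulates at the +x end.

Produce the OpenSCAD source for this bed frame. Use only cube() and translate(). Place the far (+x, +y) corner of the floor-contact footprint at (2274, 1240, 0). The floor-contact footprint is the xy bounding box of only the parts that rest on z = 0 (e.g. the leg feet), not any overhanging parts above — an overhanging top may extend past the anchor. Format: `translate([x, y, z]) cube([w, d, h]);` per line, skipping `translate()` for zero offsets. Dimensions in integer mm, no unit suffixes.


translate([281, 331, 0]) cube([80, 80, 410]);
translate([281, 1160, 0]) cube([80, 80, 410]);
translate([2194, 331, 0]) cube([80, 80, 410]);
translate([2194, 1160, 0]) cube([80, 80, 410]);
translate([361, 331, 231]) cube([1833, 21, 132]);
translate([361, 1219, 231]) cube([1833, 21, 132]);
translate([281, 411, 231]) cube([21, 749, 132]);
translate([2253, 411, 231]) cube([21, 749, 132]);
translate([401, 331, 363]) cube([97, 909, 22]);
translate([538, 331, 363]) cube([97, 909, 22]);
translate([675, 331, 363]) cube([97, 909, 22]);
translate([812, 331, 363]) cube([97, 909, 22]);
translate([949, 331, 363]) cube([97, 909, 22]);
translate([1086, 331, 363]) cube([97, 909, 22]);
translate([1223, 331, 363]) cube([97, 909, 22]);
translate([1360, 331, 363]) cube([97, 909, 22]);
translate([1497, 331, 363]) cube([97, 909, 22]);
translate([1634, 331, 363]) cube([97, 909, 22]);
translate([1771, 331, 363]) cube([97, 909, 22]);
translate([1908, 331, 363]) cube([97, 909, 22]);
translate([2045, 331, 363]) cube([97, 909, 22]);


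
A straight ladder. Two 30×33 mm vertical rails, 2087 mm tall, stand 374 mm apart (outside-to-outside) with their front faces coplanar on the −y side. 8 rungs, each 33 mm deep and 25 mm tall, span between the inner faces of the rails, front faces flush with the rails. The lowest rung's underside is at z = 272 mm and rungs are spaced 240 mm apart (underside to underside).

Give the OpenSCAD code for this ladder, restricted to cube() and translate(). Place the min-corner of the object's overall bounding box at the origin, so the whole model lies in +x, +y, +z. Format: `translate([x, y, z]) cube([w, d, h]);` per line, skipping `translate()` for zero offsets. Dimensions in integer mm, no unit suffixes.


cube([30, 33, 2087]);
translate([344, 0, 0]) cube([30, 33, 2087]);
translate([30, 0, 272]) cube([314, 33, 25]);
translate([30, 0, 512]) cube([314, 33, 25]);
translate([30, 0, 752]) cube([314, 33, 25]);
translate([30, 0, 992]) cube([314, 33, 25]);
translate([30, 0, 1232]) cube([314, 33, 25]);
translate([30, 0, 1472]) cube([314, 33, 25]);
translate([30, 0, 1712]) cube([314, 33, 25]);
translate([30, 0, 1952]) cube([314, 33, 25]);


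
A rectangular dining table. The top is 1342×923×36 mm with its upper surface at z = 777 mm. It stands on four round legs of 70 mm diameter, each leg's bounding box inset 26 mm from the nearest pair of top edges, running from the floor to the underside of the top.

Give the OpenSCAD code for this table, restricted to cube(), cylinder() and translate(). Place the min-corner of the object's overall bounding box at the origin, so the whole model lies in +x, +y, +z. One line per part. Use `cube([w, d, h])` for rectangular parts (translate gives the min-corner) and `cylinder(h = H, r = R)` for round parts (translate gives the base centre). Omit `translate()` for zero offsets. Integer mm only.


translate([0, 0, 741]) cube([1342, 923, 36]);
translate([61, 61, 0]) cylinder(h = 741, r = 35);
translate([1281, 61, 0]) cylinder(h = 741, r = 35);
translate([61, 862, 0]) cylinder(h = 741, r = 35);
translate([1281, 862, 0]) cylinder(h = 741, r = 35);


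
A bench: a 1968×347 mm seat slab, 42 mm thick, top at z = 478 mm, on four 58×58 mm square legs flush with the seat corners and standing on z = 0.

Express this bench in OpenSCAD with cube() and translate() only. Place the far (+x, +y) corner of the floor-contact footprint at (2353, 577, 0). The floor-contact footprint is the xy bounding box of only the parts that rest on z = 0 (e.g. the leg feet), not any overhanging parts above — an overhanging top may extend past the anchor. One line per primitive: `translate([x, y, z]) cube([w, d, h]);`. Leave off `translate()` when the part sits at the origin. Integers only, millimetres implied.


// leg_h = 478 − 42 = 436
translate([385, 230, 436]) cube([1968, 347, 42]);
translate([385, 230, 0]) cube([58, 58, 436]);
translate([385, 519, 0]) cube([58, 58, 436]);
translate([2295, 230, 0]) cube([58, 58, 436]);
translate([2295, 519, 0]) cube([58, 58, 436]);


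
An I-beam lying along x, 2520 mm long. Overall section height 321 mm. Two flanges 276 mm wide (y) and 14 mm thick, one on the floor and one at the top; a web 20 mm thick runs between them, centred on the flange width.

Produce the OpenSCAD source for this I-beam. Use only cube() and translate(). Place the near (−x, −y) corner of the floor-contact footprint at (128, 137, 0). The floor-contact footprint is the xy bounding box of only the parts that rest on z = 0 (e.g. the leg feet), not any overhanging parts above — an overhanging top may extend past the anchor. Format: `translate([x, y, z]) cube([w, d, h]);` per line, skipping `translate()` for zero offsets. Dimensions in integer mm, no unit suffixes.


translate([128, 137, 0]) cube([2520, 276, 14]);
translate([128, 265, 14]) cube([2520, 20, 293]);
translate([128, 137, 307]) cube([2520, 276, 14]);


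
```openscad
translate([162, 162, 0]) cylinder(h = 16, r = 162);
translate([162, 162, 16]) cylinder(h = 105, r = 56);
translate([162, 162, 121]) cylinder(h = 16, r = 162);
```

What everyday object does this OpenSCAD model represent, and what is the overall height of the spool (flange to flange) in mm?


A spool. The overall height is 137 mm.

Three coaxial cylinders, large–small–large — a spool. Two 16 mm flanges and a 105 mm core give 16 + 105 + 16 = 137 mm.


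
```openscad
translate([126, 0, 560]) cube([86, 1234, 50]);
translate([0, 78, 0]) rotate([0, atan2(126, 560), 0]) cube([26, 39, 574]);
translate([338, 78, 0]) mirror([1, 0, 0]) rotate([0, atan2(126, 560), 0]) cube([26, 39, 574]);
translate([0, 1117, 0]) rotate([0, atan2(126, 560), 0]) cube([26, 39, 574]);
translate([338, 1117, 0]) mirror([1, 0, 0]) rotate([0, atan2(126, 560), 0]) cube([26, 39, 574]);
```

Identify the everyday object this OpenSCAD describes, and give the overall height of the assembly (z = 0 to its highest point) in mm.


A sawhorse. The overall height is 610 mm.

A beam across two mirrored pairs of raked legs — a sawhorse. The beam's underside is at z = 560 (matching the legs' vertical rise in atan2(126, 560)) and the beam is 50 mm tall, so its top is at 560 + 50 = 610 mm. The raked legs top out at the beam's underside, so that is the highest point.


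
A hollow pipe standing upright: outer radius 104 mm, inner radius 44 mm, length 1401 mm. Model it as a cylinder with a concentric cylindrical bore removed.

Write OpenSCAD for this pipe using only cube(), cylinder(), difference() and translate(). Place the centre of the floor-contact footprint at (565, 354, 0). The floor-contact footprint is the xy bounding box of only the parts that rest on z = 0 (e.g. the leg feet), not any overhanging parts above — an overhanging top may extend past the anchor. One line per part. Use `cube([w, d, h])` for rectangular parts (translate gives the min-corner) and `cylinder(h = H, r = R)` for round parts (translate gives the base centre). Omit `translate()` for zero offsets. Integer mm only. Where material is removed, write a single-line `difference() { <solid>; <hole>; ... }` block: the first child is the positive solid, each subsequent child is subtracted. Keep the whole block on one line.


difference() { translate([565, 354, 0]) cylinder(h = 1401, r = 104); translate([565, 354, 0]) cylinder(h = 1401, r = 44); }


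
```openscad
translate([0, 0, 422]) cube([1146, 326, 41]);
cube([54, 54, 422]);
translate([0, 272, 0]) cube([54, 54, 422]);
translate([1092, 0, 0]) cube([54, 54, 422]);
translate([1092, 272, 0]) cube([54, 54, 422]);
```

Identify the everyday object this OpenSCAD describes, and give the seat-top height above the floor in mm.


A bench. The seat-top height is 463 mm.

A long slab on four corner posts — a bench. The slab sits at z = 422 with thickness 41, so the top is 422 + 41 = 463 mm.
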